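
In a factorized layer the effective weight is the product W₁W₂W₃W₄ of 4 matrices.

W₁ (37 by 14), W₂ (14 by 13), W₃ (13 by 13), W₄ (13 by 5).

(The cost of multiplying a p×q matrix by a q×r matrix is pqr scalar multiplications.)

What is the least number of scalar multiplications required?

4345

Adjacent pairs: W₁W₂ = 37·14·13 = 6734; W₂W₃ = 14·13·13 = 2366; W₃W₄ = 13·13·5 = 845.
Length 3: W₁..W₃: k=1: 0+2366+37·14·13=9100; k=2: 6734+0+37·13·13=12987 → min 9100 | W₂..W₄: k=2: 0+845+14·13·5=1755; k=3: 2366+0+14·13·5=3276 → min 1755.
Length 4: W₁..W₄: k=1: 0+1755+37·14·5=4345; k=2: 6734+845+37·13·5=9984; k=3: 9100+0+37·13·5=11505 → min 4345.
Optimal order: (W₁(W₂(W₃W₄))) with cost 4345.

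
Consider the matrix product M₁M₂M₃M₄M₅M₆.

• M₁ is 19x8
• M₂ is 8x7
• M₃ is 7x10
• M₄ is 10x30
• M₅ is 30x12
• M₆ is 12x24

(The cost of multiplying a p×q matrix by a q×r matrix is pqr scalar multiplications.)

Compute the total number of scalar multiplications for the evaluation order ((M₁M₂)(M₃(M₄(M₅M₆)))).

(M₁M₂): 19×8 by 8×7 → 19×7, cost 19·8·7 = 1064
(M₅M₆): 30×12 by 12×24 → 30×24, cost 30·12·24 = 8640
(M₄(M₅M₆)): 10×30 by 30×24 → 10×24, cost 10·30·24 = 7200; cumulative 15840
(M₃(M₄(M₅M₆))): 7×10 by 10×24 → 7×24, cost 7·10·24 = 1680; cumulative 17520
((M₁M₂)(M₃(M₄(M₅M₆)))): 19×7 by 7×24 → 19×24, cost 19·7·24 = 3192; cumulative 21776
Total: 21776 scalar multiplications.

21776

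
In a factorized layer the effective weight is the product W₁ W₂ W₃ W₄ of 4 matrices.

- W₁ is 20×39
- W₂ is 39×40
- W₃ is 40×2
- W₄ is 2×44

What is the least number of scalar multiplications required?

Adjacent pairs: W₁W₂ = 20·39·40 = 31200; W₂W₃ = 39·40·2 = 3120; W₃W₄ = 40·2·44 = 3520.
Length 3: W₁..W₃: k=1: 0+3120+20·39·2=4680; k=2: 31200+0+20·40·2=32800 → min 4680 | W₂..W₄: k=2: 0+3520+39·40·44=72160; k=3: 3120+0+39·2·44=6552 → min 6552.
Length 4: W₁..W₄: k=1: 0+6552+20·39·44=40872; k=2: 31200+3520+20·40·44=69920; k=3: 4680+0+20·2·44=6440 → min 6440.
Optimal order: ((W₁ (W₂ W₃)) W₄) with cost 6440.

6440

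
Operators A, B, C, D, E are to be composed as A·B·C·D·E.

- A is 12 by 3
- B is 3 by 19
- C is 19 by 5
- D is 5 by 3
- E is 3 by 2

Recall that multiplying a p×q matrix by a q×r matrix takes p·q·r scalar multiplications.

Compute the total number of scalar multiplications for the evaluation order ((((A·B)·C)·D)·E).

2076

(A·B): 12×3 by 3×19 → 12×19, cost 12·3·19 = 684
((A·B)·C): 12×19 by 19×5 → 12×5, cost 12·19·5 = 1140; cumulative 1824
(((A·B)·C)·D): 12×5 by 5×3 → 12×3, cost 12·5·3 = 180; cumulative 2004
((((A·B)·C)·D)·E): 12×3 by 3×2 → 12×2, cost 12·3·2 = 72; cumulative 2076
Total: 2076 scalar multiplications.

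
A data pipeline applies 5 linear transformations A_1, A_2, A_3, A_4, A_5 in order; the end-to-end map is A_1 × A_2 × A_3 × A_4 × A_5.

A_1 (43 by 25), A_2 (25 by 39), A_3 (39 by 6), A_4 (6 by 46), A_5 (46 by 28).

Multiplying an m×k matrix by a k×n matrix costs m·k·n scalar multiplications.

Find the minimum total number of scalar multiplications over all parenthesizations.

Adjacent pairs: A_1A_2 = 43·25·39 = 41925; A_2A_3 = 25·39·6 = 5850; A_3A_4 = 39·6·46 = 10764; A_4A_5 = 6·46·28 = 7728.
Length 3: A_1..A_3: k=1: 0+5850+43·25·6=12300; k=2: 41925+0+43·39·6=51987 → min 12300 | A_2..A_4: k=2: 0+10764+25·39·46=55614; k=3: 5850+0+25·6·46=12750 → min 12750 | A_3..A_5: k=3: 0+7728+39·6·28=14280; k=4: 10764+0+39·46·28=60996 → min 14280.
Length 4: A_1..A_4: k=1: 0+12750+43·25·46=62200; k=2: 41925+10764+43·39·46=129831; k=3: 12300+0+43·6·46=24168 → min 24168 | A_2..A_5: k=2: 0+14280+25·39·28=41580; k=3: 5850+7728+25·6·28=17778; k=4: 12750+0+25·46·28=44950 → min 17778.
Length 5: A_1..A_5: k=1: 0+17778+43·25·28=47878; k=2: 41925+14280+43·39·28=103161; k=3: 12300+7728+43·6·28=27252; k=4: 24168+0+43·46·28=79552 → min 27252.
Optimal order: ((A_1 × (A_2 × A_3)) × (A_4 × A_5)) with cost 27252.

27252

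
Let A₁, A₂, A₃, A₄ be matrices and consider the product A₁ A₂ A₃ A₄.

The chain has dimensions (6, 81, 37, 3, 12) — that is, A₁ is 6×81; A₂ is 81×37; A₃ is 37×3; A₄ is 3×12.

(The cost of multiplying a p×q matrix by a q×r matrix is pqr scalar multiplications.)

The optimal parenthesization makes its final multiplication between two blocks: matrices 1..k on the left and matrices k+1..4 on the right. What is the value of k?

Adjacent pairs: A₁A₂ = 6·81·37 = 17982; A₂A₃ = 81·37·3 = 8991; A₃A₄ = 37·3·12 = 1332.
Length 3: A₁..A₃: k=1: 0+8991+6·81·3=10449; k=2: 17982+0+6·37·3=18648 → min 10449 | A₂..A₄: k=2: 0+1332+81·37·12=37296; k=3: 8991+0+81·3·12=11907 → min 11907.
Top-level splits: k=1: (A₁..A₁)·(A₂..A₄) → 0+11907+6·81·12 = 17739; k=2: (A₁..A₂)·(A₃..A₄) → 17982+1332+6·37·12 = 21978; k=3: (A₁..A₃)·(A₄..A₄) → 10449+0+6·3·12 = 10665.
Best split is after A₃, i.e. k = 3.

3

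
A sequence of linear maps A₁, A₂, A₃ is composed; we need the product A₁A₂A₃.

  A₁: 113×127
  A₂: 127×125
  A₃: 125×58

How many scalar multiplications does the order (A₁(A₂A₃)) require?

1753108

(A₂A₃): 127×125 by 125×58 → 127×58, cost 127·125·58 = 920750
(A₁(A₂A₃)): 113×127 by 127×58 → 113×58, cost 113·127·58 = 832358; cumulative 1753108
Total: 1753108 scalar multiplications.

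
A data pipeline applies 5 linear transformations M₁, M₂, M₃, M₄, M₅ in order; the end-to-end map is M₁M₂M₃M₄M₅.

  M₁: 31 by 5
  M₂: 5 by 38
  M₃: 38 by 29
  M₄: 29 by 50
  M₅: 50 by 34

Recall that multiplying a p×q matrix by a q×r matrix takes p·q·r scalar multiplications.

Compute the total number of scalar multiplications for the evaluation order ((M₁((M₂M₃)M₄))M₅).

73210

(M₂M₃): 5×38 by 38×29 → 5×29, cost 5·38·29 = 5510
((M₂M₃)M₄): 5×29 by 29×50 → 5×50, cost 5·29·50 = 7250; cumulative 12760
(M₁((M₂M₃)M₄)): 31×5 by 5×50 → 31×50, cost 31·5·50 = 7750; cumulative 20510
((M₁((M₂M₃)M₄))M₅): 31×50 by 50×34 → 31×34, cost 31·50·34 = 52700; cumulative 73210
Total: 73210 scalar multiplications.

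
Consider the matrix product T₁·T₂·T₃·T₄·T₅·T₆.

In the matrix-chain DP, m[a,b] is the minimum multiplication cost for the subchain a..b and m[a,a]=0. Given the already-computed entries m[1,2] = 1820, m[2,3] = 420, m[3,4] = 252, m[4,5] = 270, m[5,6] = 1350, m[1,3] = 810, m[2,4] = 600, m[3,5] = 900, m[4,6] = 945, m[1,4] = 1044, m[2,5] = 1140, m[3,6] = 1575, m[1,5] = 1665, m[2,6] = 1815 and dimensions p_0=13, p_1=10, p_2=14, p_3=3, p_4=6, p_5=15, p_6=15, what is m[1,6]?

2340

m[1,6] = min over k∈[1,5] of m[1,k]+m[k+1,6]+p_{0}·p_k·p_{6}.
k=1: 0 + 1815 + 13·10·15 = 3765; k=2: 1820 + 1575 + 13·14·15 = 6125; k=3: 810 + 945 + 13·3·15 = 2340; k=4: 1044 + 1350 + 13·6·15 = 3564; k=5: 1665 + 0 + 13·15·15 = 4590.
Minimum: 2340 at k=3.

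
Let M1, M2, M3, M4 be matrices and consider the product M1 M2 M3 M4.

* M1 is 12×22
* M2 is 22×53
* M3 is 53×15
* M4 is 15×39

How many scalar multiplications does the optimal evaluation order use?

Adjacent pairs: M1M2 = 12·22·53 = 13992; M2M3 = 22·53·15 = 17490; M3M4 = 53·15·39 = 31005.
Length 3: M1..M3: k=1: 0+17490+12·22·15=21450; k=2: 13992+0+12·53·15=23532 → min 21450 | M2..M4: k=2: 0+31005+22·53·39=76479; k=3: 17490+0+22·15·39=30360 → min 30360.
Length 4: M1..M4: k=1: 0+30360+12·22·39=40656; k=2: 13992+31005+12·53·39=69801; k=3: 21450+0+12·15·39=28470 → min 28470.
Optimal order: ((M1 (M2 M3)) M4) with cost 28470.

28470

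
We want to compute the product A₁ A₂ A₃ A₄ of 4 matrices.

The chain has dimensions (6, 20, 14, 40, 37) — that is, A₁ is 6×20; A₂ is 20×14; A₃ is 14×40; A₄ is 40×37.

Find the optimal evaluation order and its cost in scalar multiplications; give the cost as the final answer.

Adjacent pairs: A₁A₂ = 6·20·14 = 1680; A₂A₃ = 20·14·40 = 11200; A₃A₄ = 14·40·37 = 20720.
Length 3: A₁..A₃: k=1: 0+11200+6·20·40=16000; k=2: 1680+0+6·14·40=5040 → min 5040 | A₂..A₄: k=2: 0+20720+20·14·37=31080; k=3: 11200+0+20·40·37=40800 → min 31080.
Length 4: A₁..A₄: k=1: 0+31080+6·20·37=35520; k=2: 1680+20720+6·14·37=25508; k=3: 5040+0+6·40·37=13920 → min 13920.
Optimal parenthesization: (((A₁ A₂) A₃) A₄) with cost 13920.

13920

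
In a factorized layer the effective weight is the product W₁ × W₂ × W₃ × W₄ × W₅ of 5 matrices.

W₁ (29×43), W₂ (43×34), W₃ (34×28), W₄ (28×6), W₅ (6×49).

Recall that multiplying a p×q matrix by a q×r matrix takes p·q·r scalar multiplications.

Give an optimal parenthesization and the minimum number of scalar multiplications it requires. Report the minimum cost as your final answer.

30492

Adjacent pairs: W₁W₂ = 29·43·34 = 42398; W₂W₃ = 43·34·28 = 40936; W₃W₄ = 34·28·6 = 5712; W₄W₅ = 28·6·49 = 8232.
Length 3: W₁..W₃: k=1: 0+40936+29·43·28=75852; k=2: 42398+0+29·34·28=70006 → min 70006 | W₂..W₄: k=2: 0+5712+43·34·6=14484; k=3: 40936+0+43·28·6=48160 → min 14484 | W₃..W₅: k=3: 0+8232+34·28·49=54880; k=4: 5712+0+34·6·49=15708 → min 15708.
Length 4: W₁..W₄: k=1: 0+14484+29·43·6=21966; k=2: 42398+5712+29·34·6=54026; k=3: 70006+0+29·28·6=74878 → min 21966 | W₂..W₅: k=2: 0+15708+43·34·49=87346; k=3: 40936+8232+43·28·49=108164; k=4: 14484+0+43·6·49=27126 → min 27126.
Length 5: W₁..W₅: k=1: 0+27126+29·43·49=88229; k=2: 42398+15708+29·34·49=106420; k=3: 70006+8232+29·28·49=118026; k=4: 21966+0+29·6·49=30492 → min 30492.
Optimal parenthesization: ((W₁ × (W₂ × (W₃ × W₄))) × W₅) with cost 30492.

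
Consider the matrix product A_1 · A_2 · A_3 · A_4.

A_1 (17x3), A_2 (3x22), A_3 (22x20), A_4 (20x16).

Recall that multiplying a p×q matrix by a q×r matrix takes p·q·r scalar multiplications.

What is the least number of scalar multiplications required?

Adjacent pairs: A_1A_2 = 17·3·22 = 1122; A_2A_3 = 3·22·20 = 1320; A_3A_4 = 22·20·16 = 7040.
Length 3: A_1..A_3: k=1: 0+1320+17·3·20=2340; k=2: 1122+0+17·22·20=8602 → min 2340 | A_2..A_4: k=2: 0+7040+3·22·16=8096; k=3: 1320+0+3·20·16=2280 → min 2280.
Length 4: A_1..A_4: k=1: 0+2280+17·3·16=3096; k=2: 1122+7040+17·22·16=14146; k=3: 2340+0+17·20·16=7780 → min 3096.
Optimal order: (A_1 · ((A_2 · A_3) · A_4)) with cost 3096.

3096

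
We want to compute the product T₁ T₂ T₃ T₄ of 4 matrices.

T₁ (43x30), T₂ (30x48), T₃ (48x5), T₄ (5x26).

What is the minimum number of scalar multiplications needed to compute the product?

19240

Adjacent pairs: T₁T₂ = 43·30·48 = 61920; T₂T₃ = 30·48·5 = 7200; T₃T₄ = 48·5·26 = 6240.
Length 3: T₁..T₃: k=1: 0+7200+43·30·5=13650; k=2: 61920+0+43·48·5=72240 → min 13650 | T₂..T₄: k=2: 0+6240+30·48·26=43680; k=3: 7200+0+30·5·26=11100 → min 11100.
Length 4: T₁..T₄: k=1: 0+11100+43·30·26=44640; k=2: 61920+6240+43·48·26=121824; k=3: 13650+0+43·5·26=19240 → min 19240.
Optimal order: ((T₁ (T₂ T₃)) T₄) with cost 19240.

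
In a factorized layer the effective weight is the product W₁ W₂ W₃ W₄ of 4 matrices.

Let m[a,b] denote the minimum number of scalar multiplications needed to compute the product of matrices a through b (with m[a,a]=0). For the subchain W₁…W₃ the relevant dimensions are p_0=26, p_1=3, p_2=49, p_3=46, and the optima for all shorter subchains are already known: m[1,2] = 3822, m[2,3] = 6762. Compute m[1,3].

10350

m[1,3] = min over k∈[1,2] of m[1,k]+m[k+1,3]+p_{0}·p_k·p_{3}.
k=1: 0 + 6762 + 26·3·46 = 10350; k=2: 3822 + 0 + 26·49·46 = 62426.
Minimum: 10350 at k=1.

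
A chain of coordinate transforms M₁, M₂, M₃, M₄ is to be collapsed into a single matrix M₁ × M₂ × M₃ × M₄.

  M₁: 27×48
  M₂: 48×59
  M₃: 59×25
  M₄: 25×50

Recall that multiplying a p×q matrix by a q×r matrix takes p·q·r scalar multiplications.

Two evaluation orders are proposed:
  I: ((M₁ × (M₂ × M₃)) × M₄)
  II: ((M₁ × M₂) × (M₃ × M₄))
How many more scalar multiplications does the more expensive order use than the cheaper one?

Order I = ((M₁ × (M₂ × M₃)) × M₄): (M₂ × M₃): 48×59 by 59×25 → 48×25, cost 48·59·25 = 70800; (M₁ × (M₂ × M₃)): 27×48 by 48×25 → 27×25, cost 27·48·25 = 32400; cumulative 103200; ((M₁ × (M₂ × M₃)) × M₄): 27×25 by 25×50 → 27×50, cost 27·25·50 = 33750; cumulative 136950. Total 136950.
Order II = ((M₁ × M₂) × (M₃ × M₄)): (M₁ × M₂): 27×48 by 48×59 → 27×59, cost 27·48·59 = 76464; (M₃ × M₄): 59×25 by 25×50 → 59×50, cost 59·25·50 = 73750; ((M₁ × M₂) × (M₃ × M₄)): 27×59 by 59×50 → 27×50, cost 27·59·50 = 79650; cumulative 229864. Total 229864.
Difference: |136950 − 229864| = 92914.

92914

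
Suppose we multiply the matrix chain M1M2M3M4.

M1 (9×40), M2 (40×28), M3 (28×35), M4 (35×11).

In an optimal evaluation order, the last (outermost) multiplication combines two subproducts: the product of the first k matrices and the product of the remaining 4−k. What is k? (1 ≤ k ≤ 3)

3

Adjacent pairs: M1M2 = 9·40·28 = 10080; M2M3 = 40·28·35 = 39200; M3M4 = 28·35·11 = 10780.
Length 3: M1..M3: k=1: 0+39200+9·40·35=51800; k=2: 10080+0+9·28·35=18900 → min 18900 | M2..M4: k=2: 0+10780+40·28·11=23100; k=3: 39200+0+40·35·11=54600 → min 23100.
Top-level splits: k=1: (M1..M1)·(M2..M4) → 0+23100+9·40·11 = 27060; k=2: (M1..M2)·(M3..M4) → 10080+10780+9·28·11 = 23632; k=3: (M1..M3)·(M4..M4) → 18900+0+9·35·11 = 22365.
Best split is after M3, i.e. k = 3.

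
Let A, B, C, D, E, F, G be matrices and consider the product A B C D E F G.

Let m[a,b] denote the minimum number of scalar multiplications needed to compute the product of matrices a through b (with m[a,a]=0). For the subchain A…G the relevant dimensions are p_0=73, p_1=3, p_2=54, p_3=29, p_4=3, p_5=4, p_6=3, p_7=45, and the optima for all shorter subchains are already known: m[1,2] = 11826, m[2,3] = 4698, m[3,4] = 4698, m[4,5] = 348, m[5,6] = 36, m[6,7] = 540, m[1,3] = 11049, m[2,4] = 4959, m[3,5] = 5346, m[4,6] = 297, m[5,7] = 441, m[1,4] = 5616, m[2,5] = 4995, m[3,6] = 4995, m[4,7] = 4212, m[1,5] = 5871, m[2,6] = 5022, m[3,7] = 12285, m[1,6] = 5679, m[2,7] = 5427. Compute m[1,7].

m[1,7] = min over k∈[1,6] of m[1,k]+m[k+1,7]+p_{0}·p_k·p_{7}.
k=1: 0 + 5427 + 73·3·45 = 15282; k=2: 11826 + 12285 + 73·54·45 = 201501; k=3: 11049 + 4212 + 73·29·45 = 110526; k=4: 5616 + 441 + 73·3·45 = 15912; k=5: 5871 + 540 + 73·4·45 = 19551; k=6: 5679 + 0 + 73·3·45 = 15534.
Minimum: 15282 at k=1.

15282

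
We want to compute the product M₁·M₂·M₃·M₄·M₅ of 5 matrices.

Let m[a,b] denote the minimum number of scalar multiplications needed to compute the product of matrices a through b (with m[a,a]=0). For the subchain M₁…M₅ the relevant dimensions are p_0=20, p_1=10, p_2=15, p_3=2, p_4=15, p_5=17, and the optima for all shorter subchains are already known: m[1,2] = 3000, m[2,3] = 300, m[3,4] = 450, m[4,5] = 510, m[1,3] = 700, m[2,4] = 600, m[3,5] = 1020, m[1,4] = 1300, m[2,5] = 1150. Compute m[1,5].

m[1,5] = min over k∈[1,4] of m[1,k]+m[k+1,5]+p_{0}·p_k·p_{5}.
k=1: 0 + 1150 + 20·10·17 = 4550; k=2: 3000 + 1020 + 20·15·17 = 9120; k=3: 700 + 510 + 20·2·17 = 1890; k=4: 1300 + 0 + 20·15·17 = 6400.
Minimum: 1890 at k=3.

1890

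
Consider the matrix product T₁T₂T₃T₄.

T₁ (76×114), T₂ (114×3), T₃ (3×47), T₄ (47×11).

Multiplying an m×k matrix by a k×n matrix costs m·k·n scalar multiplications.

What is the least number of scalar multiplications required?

30051

Adjacent pairs: T₁T₂ = 76·114·3 = 25992; T₂T₃ = 114·3·47 = 16074; T₃T₄ = 3·47·11 = 1551.
Length 3: T₁..T₃: k=1: 0+16074+76·114·47=423282; k=2: 25992+0+76·3·47=36708 → min 36708 | T₂..T₄: k=2: 0+1551+114·3·11=5313; k=3: 16074+0+114·47·11=75012 → min 5313.
Length 4: T₁..T₄: k=1: 0+5313+76·114·11=100617; k=2: 25992+1551+76·3·11=30051; k=3: 36708+0+76·47·11=76000 → min 30051.
Optimal order: ((T₁T₂)(T₃T₄)) with cost 30051.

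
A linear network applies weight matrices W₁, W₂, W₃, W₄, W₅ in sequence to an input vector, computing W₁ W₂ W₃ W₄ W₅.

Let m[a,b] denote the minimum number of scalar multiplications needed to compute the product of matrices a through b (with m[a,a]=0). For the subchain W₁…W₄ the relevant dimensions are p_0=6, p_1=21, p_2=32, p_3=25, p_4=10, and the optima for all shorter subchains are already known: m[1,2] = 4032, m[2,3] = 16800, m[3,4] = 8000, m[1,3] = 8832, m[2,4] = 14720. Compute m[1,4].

m[1,4] = min over k∈[1,3] of m[1,k]+m[k+1,4]+p_{0}·p_k·p_{4}.
k=1: 0 + 14720 + 6·21·10 = 15980; k=2: 4032 + 8000 + 6·32·10 = 13952; k=3: 8832 + 0 + 6·25·10 = 10332.
Minimum: 10332 at k=3.

10332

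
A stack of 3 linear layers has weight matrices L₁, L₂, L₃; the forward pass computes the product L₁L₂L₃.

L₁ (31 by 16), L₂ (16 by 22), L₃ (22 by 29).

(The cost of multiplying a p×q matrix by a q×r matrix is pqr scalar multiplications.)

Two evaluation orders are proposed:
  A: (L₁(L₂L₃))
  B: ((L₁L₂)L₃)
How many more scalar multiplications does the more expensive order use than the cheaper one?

6098

Order A = (L₁(L₂L₃)): (L₂L₃): 16×22 by 22×29 → 16×29, cost 16·22·29 = 10208; (L₁(L₂L₃)): 31×16 by 16×29 → 31×29, cost 31·16·29 = 14384; cumulative 24592. Total 24592.
Order B = ((L₁L₂)L₃): (L₁L₂): 31×16 by 16×22 → 31×22, cost 31·16·22 = 10912; ((L₁L₂)L₃): 31×22 by 22×29 → 31×29, cost 31·22·29 = 19778; cumulative 30690. Total 30690.
Difference: |24592 − 30690| = 6098.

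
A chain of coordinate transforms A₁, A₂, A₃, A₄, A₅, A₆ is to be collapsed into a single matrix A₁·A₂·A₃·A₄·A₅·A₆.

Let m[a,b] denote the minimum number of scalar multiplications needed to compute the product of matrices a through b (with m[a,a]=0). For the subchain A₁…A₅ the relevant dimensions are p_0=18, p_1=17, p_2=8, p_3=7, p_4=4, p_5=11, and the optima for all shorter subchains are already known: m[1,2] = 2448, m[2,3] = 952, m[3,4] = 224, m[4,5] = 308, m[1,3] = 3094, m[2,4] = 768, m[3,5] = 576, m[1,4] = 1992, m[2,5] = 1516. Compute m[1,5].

2784

m[1,5] = min over k∈[1,4] of m[1,k]+m[k+1,5]+p_{0}·p_k·p_{5}.
k=1: 0 + 1516 + 18·17·11 = 4882; k=2: 2448 + 576 + 18·8·11 = 4608; k=3: 3094 + 308 + 18·7·11 = 4788; k=4: 1992 + 0 + 18·4·11 = 2784.
Minimum: 2784 at k=4.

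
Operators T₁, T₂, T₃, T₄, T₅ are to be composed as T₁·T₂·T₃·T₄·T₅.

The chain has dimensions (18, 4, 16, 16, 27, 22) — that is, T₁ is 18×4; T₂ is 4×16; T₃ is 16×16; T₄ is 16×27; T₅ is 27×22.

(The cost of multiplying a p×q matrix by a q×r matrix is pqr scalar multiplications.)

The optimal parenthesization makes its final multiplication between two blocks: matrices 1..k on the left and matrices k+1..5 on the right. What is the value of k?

1

Adjacent pairs: T₁T₂ = 18·4·16 = 1152; T₂T₃ = 4·16·16 = 1024; T₃T₄ = 16·16·27 = 6912; T₄T₅ = 16·27·22 = 9504.
Length 3: T₁..T₃: k=1: 0+1024+18·4·16=2176; k=2: 1152+0+18·16·16=5760 → min 2176 | T₂..T₄: k=2: 0+6912+4·16·27=8640; k=3: 1024+0+4·16·27=2752 → min 2752 | T₃..T₅: k=3: 0+9504+16·16·22=15136; k=4: 6912+0+16·27·22=16416 → min 15136.
Length 4: T₁..T₄: k=1: 0+2752+18·4·27=4696; k=2: 1152+6912+18·16·27=15840; k=3: 2176+0+18·16·27=9952 → min 4696 | T₂..T₅: k=2: 0+15136+4·16·22=16544; k=3: 1024+9504+4·16·22=11936; k=4: 2752+0+4·27·22=5128 → min 5128.
Top-level splits: k=1: (T₁..T₁)·(T₂..T₅) → 0+5128+18·4·22 = 6712; k=2: (T₁..T₂)·(T₃..T₅) → 1152+15136+18·16·22 = 22624; k=3: (T₁..T₃)·(T₄..T₅) → 2176+9504+18·16·22 = 18016; k=4: (T₁..T₄)·(T₅..T₅) → 4696+0+18·27·22 = 15388.
Best split is after T₁, i.e. k = 1.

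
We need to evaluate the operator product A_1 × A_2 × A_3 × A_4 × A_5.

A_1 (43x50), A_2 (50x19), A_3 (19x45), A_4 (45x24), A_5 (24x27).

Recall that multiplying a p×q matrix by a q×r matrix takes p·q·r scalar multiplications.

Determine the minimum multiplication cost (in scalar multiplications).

95741

Adjacent pairs: A_1A_2 = 43·50·19 = 40850; A_2A_3 = 50·19·45 = 42750; A_3A_4 = 19·45·24 = 20520; A_4A_5 = 45·24·27 = 29160.
Length 3: A_1..A_3: k=1: 0+42750+43·50·45=139500; k=2: 40850+0+43·19·45=77615 → min 77615 | A_2..A_4: k=2: 0+20520+50·19·24=43320; k=3: 42750+0+50·45·24=96750 → min 43320 | A_3..A_5: k=3: 0+29160+19·45·27=52245; k=4: 20520+0+19·24·27=32832 → min 32832.
Length 4: A_1..A_4: k=1: 0+43320+43·50·24=94920; k=2: 40850+20520+43·19·24=80978; k=3: 77615+0+43·45·24=124055 → min 80978 | A_2..A_5: k=2: 0+32832+50·19·27=58482; k=3: 42750+29160+50·45·27=132660; k=4: 43320+0+50·24·27=75720 → min 58482.
Length 5: A_1..A_5: k=1: 0+58482+43·50·27=116532; k=2: 40850+32832+43·19·27=95741; k=3: 77615+29160+43·45·27=159020; k=4: 80978+0+43·24·27=108842 → min 95741.
Optimal order: ((A_1 × A_2) × ((A_3 × A_4) × A_5)) with cost 95741.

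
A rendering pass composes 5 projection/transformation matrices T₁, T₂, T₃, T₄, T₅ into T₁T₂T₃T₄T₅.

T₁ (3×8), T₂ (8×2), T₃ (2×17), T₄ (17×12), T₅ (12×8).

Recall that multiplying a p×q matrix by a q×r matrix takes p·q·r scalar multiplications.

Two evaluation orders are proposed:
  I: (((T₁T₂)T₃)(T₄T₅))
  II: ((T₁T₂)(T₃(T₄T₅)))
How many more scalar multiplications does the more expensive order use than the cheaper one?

190

Order I = (((T₁T₂)T₃)(T₄T₅)): (T₁T₂): 3×8 by 8×2 → 3×2, cost 3·8·2 = 48; ((T₁T₂)T₃): 3×2 by 2×17 → 3×17, cost 3·2·17 = 102; cumulative 150; (T₄T₅): 17×12 by 12×8 → 17×8, cost 17·12·8 = 1632; (((T₁T₂)T₃)(T₄T₅)): 3×17 by 17×8 → 3×8, cost 3·17·8 = 408; cumulative 2190. Total 2190.
Order II = ((T₁T₂)(T₃(T₄T₅))): (T₁T₂): 3×8 by 8×2 → 3×2, cost 3·8·2 = 48; (T₄T₅): 17×12 by 12×8 → 17×8, cost 17·12·8 = 1632; (T₃(T₄T₅)): 2×17 by 17×8 → 2×8, cost 2·17·8 = 272; cumulative 1904; ((T₁T₂)(T₃(T₄T₅))): 3×2 by 2×8 → 3×8, cost 3·2·8 = 48; cumulative 2000. Total 2000.
Difference: |2190 − 2000| = 190.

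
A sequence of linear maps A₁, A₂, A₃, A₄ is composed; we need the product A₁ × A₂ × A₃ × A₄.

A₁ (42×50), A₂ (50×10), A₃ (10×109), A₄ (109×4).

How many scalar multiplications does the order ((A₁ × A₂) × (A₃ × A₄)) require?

(A₁ × A₂): 42×50 by 50×10 → 42×10, cost 42·50·10 = 21000
(A₃ × A₄): 10×109 by 109×4 → 10×4, cost 10·109·4 = 4360
((A₁ × A₂) × (A₃ × A₄)): 42×10 by 10×4 → 42×4, cost 42·10·4 = 1680; cumulative 27040
Total: 27040 scalar multiplications.

27040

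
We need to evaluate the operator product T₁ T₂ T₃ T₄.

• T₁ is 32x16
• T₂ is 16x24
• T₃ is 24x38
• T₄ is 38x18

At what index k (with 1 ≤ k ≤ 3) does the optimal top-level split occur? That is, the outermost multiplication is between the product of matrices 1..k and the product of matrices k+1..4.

Adjacent pairs: T₁T₂ = 32·16·24 = 12288; T₂T₃ = 16·24·38 = 14592; T₃T₄ = 24·38·18 = 16416.
Length 3: T₁..T₃: k=1: 0+14592+32·16·38=34048; k=2: 12288+0+32·24·38=41472 → min 34048 | T₂..T₄: k=2: 0+16416+16·24·18=23328; k=3: 14592+0+16·38·18=25536 → min 23328.
Top-level splits: k=1: (T₁..T₁)·(T₂..T₄) → 0+23328+32·16·18 = 32544; k=2: (T₁..T₂)·(T₃..T₄) → 12288+16416+32·24·18 = 42528; k=3: (T₁..T₃)·(T₄..T₄) → 34048+0+32·38·18 = 55936.
Best split is after T₁, i.e. k = 1.

1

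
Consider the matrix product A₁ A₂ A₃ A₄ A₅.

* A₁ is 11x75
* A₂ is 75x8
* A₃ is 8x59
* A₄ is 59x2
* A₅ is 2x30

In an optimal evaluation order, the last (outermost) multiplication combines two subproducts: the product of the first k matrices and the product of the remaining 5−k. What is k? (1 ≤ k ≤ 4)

Adjacent pairs: A₁A₂ = 11·75·8 = 6600; A₂A₃ = 75·8·59 = 35400; A₃A₄ = 8·59·2 = 944; A₄A₅ = 59·2·30 = 3540.
Length 3: A₁..A₃: k=1: 0+35400+11·75·59=84075; k=2: 6600+0+11·8·59=11792 → min 11792 | A₂..A₄: k=2: 0+944+75·8·2=2144; k=3: 35400+0+75·59·2=44250 → min 2144 | A₃..A₅: k=3: 0+3540+8·59·30=17700; k=4: 944+0+8·2·30=1424 → min 1424.
Length 4: A₁..A₄: k=1: 0+2144+11·75·2=3794; k=2: 6600+944+11·8·2=7720; k=3: 11792+0+11·59·2=13090 → min 3794 | A₂..A₅: k=2: 0+1424+75·8·30=19424; k=3: 35400+3540+75·59·30=171690; k=4: 2144+0+75·2·30=6644 → min 6644.
Top-level splits: k=1: (A₁..A₁)·(A₂..A₅) → 0+6644+11·75·30 = 31394; k=2: (A₁..A₂)·(A₃..A₅) → 6600+1424+11·8·30 = 10664; k=3: (A₁..A₃)·(A₄..A₅) → 11792+3540+11·59·30 = 34802; k=4: (A₁..A₄)·(A₅..A₅) → 3794+0+11·2·30 = 4454.
Best split is after A₄, i.e. k = 4.

4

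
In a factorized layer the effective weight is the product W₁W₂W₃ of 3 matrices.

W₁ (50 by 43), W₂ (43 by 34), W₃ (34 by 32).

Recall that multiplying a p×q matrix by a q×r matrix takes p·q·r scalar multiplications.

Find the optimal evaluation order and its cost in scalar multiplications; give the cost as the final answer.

(W₁(W₂W₃)): cost 115584.
((W₁W₂)W₃): cost 127500.
Optimal: (W₁(W₂W₃)) with cost 115584.

115584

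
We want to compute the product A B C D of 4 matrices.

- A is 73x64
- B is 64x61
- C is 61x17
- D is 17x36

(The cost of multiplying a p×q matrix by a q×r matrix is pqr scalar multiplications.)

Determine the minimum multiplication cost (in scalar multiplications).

Adjacent pairs: AB = 73·64·61 = 284992; BC = 64·61·17 = 66368; CD = 61·17·36 = 37332.
Length 3: A..C: k=1: 0+66368+73·64·17=145792; k=2: 284992+0+73·61·17=360693 → min 145792 | B..D: k=2: 0+37332+64·61·36=177876; k=3: 66368+0+64·17·36=105536 → min 105536.
Length 4: A..D: k=1: 0+105536+73·64·36=273728; k=2: 284992+37332+73·61·36=482632; k=3: 145792+0+73·17·36=190468 → min 190468.
Optimal order: ((A (B C)) D) with cost 190468.

190468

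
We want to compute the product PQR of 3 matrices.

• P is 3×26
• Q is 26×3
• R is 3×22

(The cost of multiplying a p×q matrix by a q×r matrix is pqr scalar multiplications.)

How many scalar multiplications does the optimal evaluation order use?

432

Order (P(QR)): (QR): 26×3 by 3×22 → 26×22, cost 26·3·22 = 1716; (P(QR)): 3×26 by 26×22 → 3×22, cost 3·26·22 = 1716; cumulative 3432. Total 3432.
Order ((PQ)R): (PQ): 3×26 by 26×3 → 3×3, cost 3·26·3 = 234; ((PQ)R): 3×3 by 3×22 → 3×22, cost 3·3·22 = 198; cumulative 432. Total 432.
Minimum: 432.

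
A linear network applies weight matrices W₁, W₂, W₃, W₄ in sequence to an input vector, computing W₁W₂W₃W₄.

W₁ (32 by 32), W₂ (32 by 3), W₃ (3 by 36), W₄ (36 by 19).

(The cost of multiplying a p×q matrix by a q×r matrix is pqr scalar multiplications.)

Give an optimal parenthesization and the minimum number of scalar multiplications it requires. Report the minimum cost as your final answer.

6948

Adjacent pairs: W₁W₂ = 32·32·3 = 3072; W₂W₃ = 32·3·36 = 3456; W₃W₄ = 3·36·19 = 2052.
Length 3: W₁..W₃: k=1: 0+3456+32·32·36=40320; k=2: 3072+0+32·3·36=6528 → min 6528 | W₂..W₄: k=2: 0+2052+32·3·19=3876; k=3: 3456+0+32·36·19=25344 → min 3876.
Length 4: W₁..W₄: k=1: 0+3876+32·32·19=23332; k=2: 3072+2052+32·3·19=6948; k=3: 6528+0+32·36·19=28416 → min 6948.
Optimal parenthesization: ((W₁W₂)(W₃W₄)) with cost 6948.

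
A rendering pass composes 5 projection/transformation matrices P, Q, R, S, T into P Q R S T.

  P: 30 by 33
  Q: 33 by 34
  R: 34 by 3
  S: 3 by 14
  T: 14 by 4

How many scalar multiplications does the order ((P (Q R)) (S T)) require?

6864

(Q R): 33×34 by 34×3 → 33×3, cost 33·34·3 = 3366
(P (Q R)): 30×33 by 33×3 → 30×3, cost 30·33·3 = 2970; cumulative 6336
(S T): 3×14 by 14×4 → 3×4, cost 3·14·4 = 168
((P (Q R)) (S T)): 30×3 by 3×4 → 30×4, cost 30·3·4 = 360; cumulative 6864
Total: 6864 scalar multiplications.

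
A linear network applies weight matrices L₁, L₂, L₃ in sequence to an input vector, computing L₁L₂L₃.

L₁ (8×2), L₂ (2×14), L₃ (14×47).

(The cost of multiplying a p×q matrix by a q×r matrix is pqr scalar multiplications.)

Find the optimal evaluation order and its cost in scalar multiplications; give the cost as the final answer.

2068

(L₁(L₂L₃)): cost 2068.
((L₁L₂)L₃): cost 5488.
Optimal: (L₁(L₂L₃)) with cost 2068.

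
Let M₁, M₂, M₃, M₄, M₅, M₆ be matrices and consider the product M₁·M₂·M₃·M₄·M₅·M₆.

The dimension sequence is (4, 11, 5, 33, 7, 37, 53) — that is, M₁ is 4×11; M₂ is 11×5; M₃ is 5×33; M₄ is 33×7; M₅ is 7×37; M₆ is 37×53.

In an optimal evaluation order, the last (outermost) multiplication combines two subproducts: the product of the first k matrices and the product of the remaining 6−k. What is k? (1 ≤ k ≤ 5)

5

Adjacent pairs: M₁M₂ = 4·11·5 = 220; M₂M₃ = 11·5·33 = 1815; M₃M₄ = 5·33·7 = 1155; M₄M₅ = 33·7·37 = 8547; M₅M₆ = 7·37·53 = 13727.
Length 3: M₁..M₃: k=1: 0+1815+4·11·33=3267; k=2: 220+0+4·5·33=880 → min 880 | M₂..M₄: k=2: 0+1155+11·5·7=1540; k=3: 1815+0+11·33·7=4356 → min 1540 | M₃..M₅: k=3: 0+8547+5·33·37=14652; k=4: 1155+0+5·7·37=2450 → min 2450 | M₄..M₆: k=4: 0+13727+33·7·53=25970; k=5: 8547+0+33·37·53=73260 → min 25970.
Length 4: M₁..M₄: k=1: 0+1540+4·11·7=1848; k=2: 220+1155+4·5·7=1515; k=3: 880+0+4·33·7=1804 → min 1515 | M₂..M₅: k=2: 0+2450+11·5·37=4485; k=3: 1815+8547+11·33·37=23793; k=4: 1540+0+11·7·37=4389 → min 4389 | M₃..M₆: k=3: 0+25970+5·33·53=34715; k=4: 1155+13727+5·7·53=16737; k=5: 2450+0+5·37·53=12255 → min 12255.
Length 5: M₁..M₅: k=1: 0+4389+4·11·37=6017; k=2: 220+2450+4·5·37=3410; k=3: 880+8547+4·33·37=14311; k=4: 1515+0+4·7·37=2551 → min 2551 | M₂..M₆: k=2: 0+12255+11·5·53=15170; k=3: 1815+25970+11·33·53=47024; k=4: 1540+13727+11·7·53=19348; k=5: 4389+0+11·37·53=25960 → min 15170.
Top-level splits: k=1: (M₁..M₁)·(M₂..M₆) → 0+15170+4·11·53 = 17502; k=2: (M₁..M₂)·(M₃..M₆) → 220+12255+4·5·53 = 13535; k=3: (M₁..M₃)·(M₄..M₆) → 880+25970+4·33·53 = 33846; k=4: (M₁..M₄)·(M₅..M₆) → 1515+13727+4·7·53 = 16726; k=5: (M₁..M₅)·(M₆..M₆) → 2551+0+4·37·53 = 10395.
Best split is after M₅, i.e. k = 5.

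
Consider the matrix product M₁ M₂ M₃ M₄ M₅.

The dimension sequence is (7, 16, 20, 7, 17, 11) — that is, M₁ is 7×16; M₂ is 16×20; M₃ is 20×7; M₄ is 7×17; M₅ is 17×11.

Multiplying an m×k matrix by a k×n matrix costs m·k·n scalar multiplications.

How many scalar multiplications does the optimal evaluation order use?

4872

Adjacent pairs: M₁M₂ = 7·16·20 = 2240; M₂M₃ = 16·20·7 = 2240; M₃M₄ = 20·7·17 = 2380; M₄M₅ = 7·17·11 = 1309.
Length 3: M₁..M₃: k=1: 0+2240+7·16·7=3024; k=2: 2240+0+7·20·7=3220 → min 3024 | M₂..M₄: k=2: 0+2380+16·20·17=7820; k=3: 2240+0+16·7·17=4144 → min 4144 | M₃..M₅: k=3: 0+1309+20·7·11=2849; k=4: 2380+0+20·17·11=6120 → min 2849.
Length 4: M₁..M₄: k=1: 0+4144+7·16·17=6048; k=2: 2240+2380+7·20·17=7000; k=3: 3024+0+7·7·17=3857 → min 3857 | M₂..M₅: k=2: 0+2849+16·20·11=6369; k=3: 2240+1309+16·7·11=4781; k=4: 4144+0+16·17·11=7136 → min 4781.
Length 5: M₁..M₅: k=1: 0+4781+7·16·11=6013; k=2: 2240+2849+7·20·11=6629; k=3: 3024+1309+7·7·11=4872; k=4: 3857+0+7·17·11=5166 → min 4872.
Optimal order: ((M₁ (M₂ M₃)) (M₄ M₅)) with cost 4872.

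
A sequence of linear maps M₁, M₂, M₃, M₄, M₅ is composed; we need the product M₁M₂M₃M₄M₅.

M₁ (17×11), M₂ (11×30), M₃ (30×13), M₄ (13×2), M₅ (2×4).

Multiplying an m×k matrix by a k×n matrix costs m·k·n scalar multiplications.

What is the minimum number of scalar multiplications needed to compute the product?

1950

Adjacent pairs: M₁M₂ = 17·11·30 = 5610; M₂M₃ = 11·30·13 = 4290; M₃M₄ = 30·13·2 = 780; M₄M₅ = 13·2·4 = 104.
Length 3: M₁..M₃: k=1: 0+4290+17·11·13=6721; k=2: 5610+0+17·30·13=12240 → min 6721 | M₂..M₄: k=2: 0+780+11·30·2=1440; k=3: 4290+0+11·13·2=4576 → min 1440 | M₃..M₅: k=3: 0+104+30·13·4=1664; k=4: 780+0+30·2·4=1020 → min 1020.
Length 4: M₁..M₄: k=1: 0+1440+17·11·2=1814; k=2: 5610+780+17·30·2=7410; k=3: 6721+0+17·13·2=7163 → min 1814 | M₂..M₅: k=2: 0+1020+11·30·4=2340; k=3: 4290+104+11·13·4=4966; k=4: 1440+0+11·2·4=1528 → min 1528.
Length 5: M₁..M₅: k=1: 0+1528+17·11·4=2276; k=2: 5610+1020+17·30·4=8670; k=3: 6721+104+17·13·4=7709; k=4: 1814+0+17·2·4=1950 → min 1950.
Optimal order: ((M₁(M₂(M₃M₄)))M₅) with cost 1950.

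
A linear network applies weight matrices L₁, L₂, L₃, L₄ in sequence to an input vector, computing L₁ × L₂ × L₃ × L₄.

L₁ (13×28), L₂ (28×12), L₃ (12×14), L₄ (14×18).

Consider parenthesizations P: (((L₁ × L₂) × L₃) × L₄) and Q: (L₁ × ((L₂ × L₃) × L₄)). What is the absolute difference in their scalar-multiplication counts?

8484

Order P = (((L₁ × L₂) × L₃) × L₄): (L₁ × L₂): 13×28 by 28×12 → 13×12, cost 13·28·12 = 4368; ((L₁ × L₂) × L₃): 13×12 by 12×14 → 13×14, cost 13·12·14 = 2184; cumulative 6552; (((L₁ × L₂) × L₃) × L₄): 13×14 by 14×18 → 13×18, cost 13·14·18 = 3276; cumulative 9828. Total 9828.
Order Q = (L₁ × ((L₂ × L₃) × L₄)): (L₂ × L₃): 28×12 by 12×14 → 28×14, cost 28·12·14 = 4704; ((L₂ × L₃) × L₄): 28×14 by 14×18 → 28×18, cost 28·14·18 = 7056; cumulative 11760; (L₁ × ((L₂ × L₃) × L₄)): 13×28 by 28×18 → 13×18, cost 13·28·18 = 6552; cumulative 18312. Total 18312.
Difference: |9828 − 18312| = 8484.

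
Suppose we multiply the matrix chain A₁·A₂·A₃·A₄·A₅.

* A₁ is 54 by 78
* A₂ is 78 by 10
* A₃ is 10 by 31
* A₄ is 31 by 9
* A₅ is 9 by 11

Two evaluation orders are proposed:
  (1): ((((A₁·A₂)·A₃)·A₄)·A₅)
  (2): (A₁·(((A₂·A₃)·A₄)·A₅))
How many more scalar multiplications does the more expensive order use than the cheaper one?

20724

Order (1) = ((((A₁·A₂)·A₃)·A₄)·A₅): (A₁·A₂): 54×78 by 78×10 → 54×10, cost 54·78·10 = 42120; ((A₁·A₂)·A₃): 54×10 by 10×31 → 54×31, cost 54·10·31 = 16740; cumulative 58860; (((A₁·A₂)·A₃)·A₄): 54×31 by 31×9 → 54×9, cost 54·31·9 = 15066; cumulative 73926; ((((A₁·A₂)·A₃)·A₄)·A₅): 54×9 by 9×11 → 54×11, cost 54·9·11 = 5346; cumulative 79272. Total 79272.
Order (2) = (A₁·(((A₂·A₃)·A₄)·A₅)): (A₂·A₃): 78×10 by 10×31 → 78×31, cost 78·10·31 = 24180; ((A₂·A₃)·A₄): 78×31 by 31×9 → 78×9, cost 78·31·9 = 21762; cumulative 45942; (((A₂·A₃)·A₄)·A₅): 78×9 by 9×11 → 78×11, cost 78·9·11 = 7722; cumulative 53664; (A₁·(((A₂·A₃)·A₄)·A₅)): 54×78 by 78×11 → 54×11, cost 54·78·11 = 46332; cumulative 99996. Total 99996.
Difference: |79272 − 99996| = 20724.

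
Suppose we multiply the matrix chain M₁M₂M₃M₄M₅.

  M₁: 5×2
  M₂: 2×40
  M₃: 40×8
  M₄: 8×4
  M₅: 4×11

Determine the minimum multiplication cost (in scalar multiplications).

Adjacent pairs: M₁M₂ = 5·2·40 = 400; M₂M₃ = 2·40·8 = 640; M₃M₄ = 40·8·4 = 1280; M₄M₅ = 8·4·11 = 352.
Length 3: M₁..M₃: k=1: 0+640+5·2·8=720; k=2: 400+0+5·40·8=2000 → min 720 | M₂..M₄: k=2: 0+1280+2·40·4=1600; k=3: 640+0+2·8·4=704 → min 704 | M₃..M₅: k=3: 0+352+40·8·11=3872; k=4: 1280+0+40·4·11=3040 → min 3040.
Length 4: M₁..M₄: k=1: 0+704+5·2·4=744; k=2: 400+1280+5·40·4=2480; k=3: 720+0+5·8·4=880 → min 744 | M₂..M₅: k=2: 0+3040+2·40·11=3920; k=3: 640+352+2·8·11=1168; k=4: 704+0+2·4·11=792 → min 792.
Length 5: M₁..M₅: k=1: 0+792+5·2·11=902; k=2: 400+3040+5·40·11=5640; k=3: 720+352+5·8·11=1512; k=4: 744+0+5·4·11=964 → min 902.
Optimal order: (M₁(((M₂M₃)M₄)M₅)) with cost 902.

902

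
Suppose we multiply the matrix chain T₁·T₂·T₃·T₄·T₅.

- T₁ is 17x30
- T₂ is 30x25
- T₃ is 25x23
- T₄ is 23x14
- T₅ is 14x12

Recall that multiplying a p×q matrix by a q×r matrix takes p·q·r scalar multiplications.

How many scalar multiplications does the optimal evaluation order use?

Adjacent pairs: T₁T₂ = 17·30·25 = 12750; T₂T₃ = 30·25·23 = 17250; T₃T₄ = 25·23·14 = 8050; T₄T₅ = 23·14·12 = 3864.
Length 3: T₁..T₃: k=1: 0+17250+17·30·23=28980; k=2: 12750+0+17·25·23=22525 → min 22525 | T₂..T₄: k=2: 0+8050+30·25·14=18550; k=3: 17250+0+30·23·14=26910 → min 18550 | T₃..T₅: k=3: 0+3864+25·23·12=10764; k=4: 8050+0+25·14·12=12250 → min 10764.
Length 4: T₁..T₄: k=1: 0+18550+17·30·14=25690; k=2: 12750+8050+17·25·14=26750; k=3: 22525+0+17·23·14=27999 → min 25690 | T₂..T₅: k=2: 0+10764+30·25·12=19764; k=3: 17250+3864+30·23·12=29394; k=4: 18550+0+30·14·12=23590 → min 19764.
Length 5: T₁..T₅: k=1: 0+19764+17·30·12=25884; k=2: 12750+10764+17·25·12=28614; k=3: 22525+3864+17·23·12=31081; k=4: 25690+0+17·14·12=28546 → min 25884.
Optimal order: (T₁·(T₂·(T₃·(T₄·T₅)))) with cost 25884.

25884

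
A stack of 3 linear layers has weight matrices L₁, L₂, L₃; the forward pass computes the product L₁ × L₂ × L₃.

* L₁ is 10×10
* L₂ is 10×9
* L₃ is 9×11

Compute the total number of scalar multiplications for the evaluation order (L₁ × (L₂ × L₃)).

2090

(L₂ × L₃): 10×9 by 9×11 → 10×11, cost 10·9·11 = 990
(L₁ × (L₂ × L₃)): 10×10 by 10×11 → 10×11, cost 10·10·11 = 1100; cumulative 2090
Total: 2090 scalar multiplications.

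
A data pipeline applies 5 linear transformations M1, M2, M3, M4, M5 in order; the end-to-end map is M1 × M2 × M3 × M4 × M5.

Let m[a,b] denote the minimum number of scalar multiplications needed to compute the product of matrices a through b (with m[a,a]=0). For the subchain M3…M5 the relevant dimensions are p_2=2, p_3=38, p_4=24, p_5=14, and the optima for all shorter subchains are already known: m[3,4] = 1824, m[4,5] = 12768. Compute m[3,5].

m[3,5] = min over k∈[3,4] of m[3,k]+m[k+1,5]+p_{2}·p_k·p_{5}.
k=3: 0 + 12768 + 2·38·14 = 13832; k=4: 1824 + 0 + 2·24·14 = 2496.
Minimum: 2496 at k=4.

2496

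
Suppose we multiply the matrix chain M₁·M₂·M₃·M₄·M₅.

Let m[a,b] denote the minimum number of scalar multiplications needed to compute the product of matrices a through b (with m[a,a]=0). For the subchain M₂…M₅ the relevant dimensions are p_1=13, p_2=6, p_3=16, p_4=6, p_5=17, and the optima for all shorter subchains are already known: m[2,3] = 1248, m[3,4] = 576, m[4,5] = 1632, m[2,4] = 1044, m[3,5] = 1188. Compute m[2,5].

2370

m[2,5] = min over k∈[2,4] of m[2,k]+m[k+1,5]+p_{1}·p_k·p_{5}.
k=2: 0 + 1188 + 13·6·17 = 2514; k=3: 1248 + 1632 + 13·16·17 = 6416; k=4: 1044 + 0 + 13·6·17 = 2370.
Minimum: 2370 at k=4.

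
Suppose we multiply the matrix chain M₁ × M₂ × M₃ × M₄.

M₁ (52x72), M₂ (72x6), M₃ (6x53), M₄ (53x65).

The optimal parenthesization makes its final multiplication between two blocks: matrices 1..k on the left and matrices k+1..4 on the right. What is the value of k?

2

Adjacent pairs: M₁M₂ = 52·72·6 = 22464; M₂M₃ = 72·6·53 = 22896; M₃M₄ = 6·53·65 = 20670.
Length 3: M₁..M₃: k=1: 0+22896+52·72·53=221328; k=2: 22464+0+52·6·53=39000 → min 39000 | M₂..M₄: k=2: 0+20670+72·6·65=48750; k=3: 22896+0+72·53·65=270936 → min 48750.
Top-level splits: k=1: (M₁..M₁)·(M₂..M₄) → 0+48750+52·72·65 = 292110; k=2: (M₁..M₂)·(M₃..M₄) → 22464+20670+52·6·65 = 63414; k=3: (M₁..M₃)·(M₄..M₄) → 39000+0+52·53·65 = 218140.
Best split is after M₂, i.e. k = 2.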